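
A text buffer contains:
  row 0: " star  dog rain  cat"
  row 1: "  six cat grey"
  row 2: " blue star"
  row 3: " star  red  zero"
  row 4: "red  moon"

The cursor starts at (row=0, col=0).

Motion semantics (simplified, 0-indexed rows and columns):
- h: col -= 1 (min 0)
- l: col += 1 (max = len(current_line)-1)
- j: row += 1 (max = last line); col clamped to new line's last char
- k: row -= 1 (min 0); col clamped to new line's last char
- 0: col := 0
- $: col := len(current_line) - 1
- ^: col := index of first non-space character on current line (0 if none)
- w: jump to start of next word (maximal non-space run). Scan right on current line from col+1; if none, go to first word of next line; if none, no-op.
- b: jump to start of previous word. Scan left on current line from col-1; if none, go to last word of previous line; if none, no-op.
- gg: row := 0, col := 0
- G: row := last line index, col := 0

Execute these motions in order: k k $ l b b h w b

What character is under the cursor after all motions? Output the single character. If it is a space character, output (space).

Answer: d

Derivation:
After 1 (k): row=0 col=0 char='_'
After 2 (k): row=0 col=0 char='_'
After 3 ($): row=0 col=19 char='t'
After 4 (l): row=0 col=19 char='t'
After 5 (b): row=0 col=17 char='c'
After 6 (b): row=0 col=11 char='r'
After 7 (h): row=0 col=10 char='_'
After 8 (w): row=0 col=11 char='r'
After 9 (b): row=0 col=7 char='d'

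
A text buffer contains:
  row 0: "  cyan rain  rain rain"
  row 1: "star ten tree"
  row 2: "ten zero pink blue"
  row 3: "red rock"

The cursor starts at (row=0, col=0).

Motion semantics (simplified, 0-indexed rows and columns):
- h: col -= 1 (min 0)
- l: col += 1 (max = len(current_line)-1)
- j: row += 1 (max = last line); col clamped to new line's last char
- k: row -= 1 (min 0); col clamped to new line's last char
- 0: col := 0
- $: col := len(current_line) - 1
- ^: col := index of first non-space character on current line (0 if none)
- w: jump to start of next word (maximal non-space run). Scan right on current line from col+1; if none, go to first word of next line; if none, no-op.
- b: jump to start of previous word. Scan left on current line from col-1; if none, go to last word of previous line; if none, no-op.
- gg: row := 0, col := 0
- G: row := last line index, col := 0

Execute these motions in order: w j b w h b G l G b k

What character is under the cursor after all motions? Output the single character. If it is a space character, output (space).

After 1 (w): row=0 col=2 char='c'
After 2 (j): row=1 col=2 char='a'
After 3 (b): row=1 col=0 char='s'
After 4 (w): row=1 col=5 char='t'
After 5 (h): row=1 col=4 char='_'
After 6 (b): row=1 col=0 char='s'
After 7 (G): row=3 col=0 char='r'
After 8 (l): row=3 col=1 char='e'
After 9 (G): row=3 col=0 char='r'
After 10 (b): row=2 col=14 char='b'
After 11 (k): row=1 col=12 char='e'

Answer: e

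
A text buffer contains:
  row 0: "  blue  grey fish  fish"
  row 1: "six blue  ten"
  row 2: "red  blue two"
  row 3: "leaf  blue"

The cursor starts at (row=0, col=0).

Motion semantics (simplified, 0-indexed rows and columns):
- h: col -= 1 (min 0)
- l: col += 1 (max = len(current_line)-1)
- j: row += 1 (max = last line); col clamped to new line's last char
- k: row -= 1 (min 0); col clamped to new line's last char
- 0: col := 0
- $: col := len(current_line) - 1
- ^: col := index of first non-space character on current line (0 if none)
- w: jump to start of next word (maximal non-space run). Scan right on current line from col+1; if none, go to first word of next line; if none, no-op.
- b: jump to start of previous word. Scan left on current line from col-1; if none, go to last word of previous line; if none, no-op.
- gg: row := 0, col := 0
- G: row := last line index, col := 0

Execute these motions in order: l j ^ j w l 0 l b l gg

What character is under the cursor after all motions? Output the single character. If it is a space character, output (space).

Answer: (space)

Derivation:
After 1 (l): row=0 col=1 char='_'
After 2 (j): row=1 col=1 char='i'
After 3 (^): row=1 col=0 char='s'
After 4 (j): row=2 col=0 char='r'
After 5 (w): row=2 col=5 char='b'
After 6 (l): row=2 col=6 char='l'
After 7 (0): row=2 col=0 char='r'
After 8 (l): row=2 col=1 char='e'
After 9 (b): row=2 col=0 char='r'
After 10 (l): row=2 col=1 char='e'
After 11 (gg): row=0 col=0 char='_'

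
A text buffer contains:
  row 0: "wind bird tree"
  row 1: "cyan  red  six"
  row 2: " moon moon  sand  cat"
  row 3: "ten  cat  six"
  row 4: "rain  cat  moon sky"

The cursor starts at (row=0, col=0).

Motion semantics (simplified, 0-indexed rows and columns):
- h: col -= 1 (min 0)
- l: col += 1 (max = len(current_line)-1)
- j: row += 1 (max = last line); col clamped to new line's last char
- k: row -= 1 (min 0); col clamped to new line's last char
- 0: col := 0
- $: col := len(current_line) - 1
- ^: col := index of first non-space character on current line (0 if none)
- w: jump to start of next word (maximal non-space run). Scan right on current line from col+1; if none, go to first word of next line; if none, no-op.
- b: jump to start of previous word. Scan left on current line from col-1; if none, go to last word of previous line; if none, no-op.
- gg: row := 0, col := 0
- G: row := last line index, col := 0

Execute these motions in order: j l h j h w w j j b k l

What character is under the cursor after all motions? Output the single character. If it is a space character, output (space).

Answer: e

Derivation:
After 1 (j): row=1 col=0 char='c'
After 2 (l): row=1 col=1 char='y'
After 3 (h): row=1 col=0 char='c'
After 4 (j): row=2 col=0 char='_'
After 5 (h): row=2 col=0 char='_'
After 6 (w): row=2 col=1 char='m'
After 7 (w): row=2 col=6 char='m'
After 8 (j): row=3 col=6 char='a'
After 9 (j): row=4 col=6 char='c'
After 10 (b): row=4 col=0 char='r'
After 11 (k): row=3 col=0 char='t'
After 12 (l): row=3 col=1 char='e'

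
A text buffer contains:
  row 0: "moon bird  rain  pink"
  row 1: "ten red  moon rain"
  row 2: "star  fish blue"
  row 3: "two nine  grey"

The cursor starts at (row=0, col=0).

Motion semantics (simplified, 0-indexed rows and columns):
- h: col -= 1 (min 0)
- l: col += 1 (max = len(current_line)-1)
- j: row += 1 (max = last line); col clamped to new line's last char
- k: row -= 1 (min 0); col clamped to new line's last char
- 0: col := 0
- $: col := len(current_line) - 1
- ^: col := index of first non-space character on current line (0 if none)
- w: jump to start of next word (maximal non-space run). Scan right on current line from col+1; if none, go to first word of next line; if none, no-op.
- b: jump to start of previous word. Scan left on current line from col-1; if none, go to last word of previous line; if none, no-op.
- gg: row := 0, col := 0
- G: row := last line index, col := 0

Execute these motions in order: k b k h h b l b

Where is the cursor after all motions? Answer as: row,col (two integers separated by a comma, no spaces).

Answer: 0,0

Derivation:
After 1 (k): row=0 col=0 char='m'
After 2 (b): row=0 col=0 char='m'
After 3 (k): row=0 col=0 char='m'
After 4 (h): row=0 col=0 char='m'
After 5 (h): row=0 col=0 char='m'
After 6 (b): row=0 col=0 char='m'
After 7 (l): row=0 col=1 char='o'
After 8 (b): row=0 col=0 char='m'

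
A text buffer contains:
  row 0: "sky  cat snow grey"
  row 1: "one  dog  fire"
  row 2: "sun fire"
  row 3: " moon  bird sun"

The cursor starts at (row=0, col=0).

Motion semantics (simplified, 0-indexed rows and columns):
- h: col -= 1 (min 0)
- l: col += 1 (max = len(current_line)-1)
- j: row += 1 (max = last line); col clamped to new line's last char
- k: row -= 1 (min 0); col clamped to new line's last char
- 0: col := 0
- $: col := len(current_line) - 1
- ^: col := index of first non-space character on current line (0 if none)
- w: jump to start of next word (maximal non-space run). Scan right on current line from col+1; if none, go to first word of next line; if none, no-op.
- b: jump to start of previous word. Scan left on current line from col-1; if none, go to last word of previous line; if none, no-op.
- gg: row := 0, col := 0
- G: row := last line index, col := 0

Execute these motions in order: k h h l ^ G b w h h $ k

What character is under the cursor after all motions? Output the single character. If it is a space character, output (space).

After 1 (k): row=0 col=0 char='s'
After 2 (h): row=0 col=0 char='s'
After 3 (h): row=0 col=0 char='s'
After 4 (l): row=0 col=1 char='k'
After 5 (^): row=0 col=0 char='s'
After 6 (G): row=3 col=0 char='_'
After 7 (b): row=2 col=4 char='f'
After 8 (w): row=3 col=1 char='m'
After 9 (h): row=3 col=0 char='_'
After 10 (h): row=3 col=0 char='_'
After 11 ($): row=3 col=14 char='n'
After 12 (k): row=2 col=7 char='e'

Answer: e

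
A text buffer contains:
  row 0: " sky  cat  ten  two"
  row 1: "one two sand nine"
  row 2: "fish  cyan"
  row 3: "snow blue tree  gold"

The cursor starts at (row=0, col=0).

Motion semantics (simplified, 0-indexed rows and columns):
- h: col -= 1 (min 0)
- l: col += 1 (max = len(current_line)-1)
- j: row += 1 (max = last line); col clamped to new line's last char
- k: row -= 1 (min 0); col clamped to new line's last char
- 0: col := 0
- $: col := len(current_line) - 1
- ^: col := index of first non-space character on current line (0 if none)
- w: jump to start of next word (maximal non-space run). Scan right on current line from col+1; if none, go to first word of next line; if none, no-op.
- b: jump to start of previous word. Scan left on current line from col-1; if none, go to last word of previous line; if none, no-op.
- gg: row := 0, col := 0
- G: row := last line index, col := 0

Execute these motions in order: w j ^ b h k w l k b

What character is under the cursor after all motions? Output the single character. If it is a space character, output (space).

Answer: t

Derivation:
After 1 (w): row=0 col=1 char='s'
After 2 (j): row=1 col=1 char='n'
After 3 (^): row=1 col=0 char='o'
After 4 (b): row=0 col=16 char='t'
After 5 (h): row=0 col=15 char='_'
After 6 (k): row=0 col=15 char='_'
After 7 (w): row=0 col=16 char='t'
After 8 (l): row=0 col=17 char='w'
After 9 (k): row=0 col=17 char='w'
After 10 (b): row=0 col=16 char='t'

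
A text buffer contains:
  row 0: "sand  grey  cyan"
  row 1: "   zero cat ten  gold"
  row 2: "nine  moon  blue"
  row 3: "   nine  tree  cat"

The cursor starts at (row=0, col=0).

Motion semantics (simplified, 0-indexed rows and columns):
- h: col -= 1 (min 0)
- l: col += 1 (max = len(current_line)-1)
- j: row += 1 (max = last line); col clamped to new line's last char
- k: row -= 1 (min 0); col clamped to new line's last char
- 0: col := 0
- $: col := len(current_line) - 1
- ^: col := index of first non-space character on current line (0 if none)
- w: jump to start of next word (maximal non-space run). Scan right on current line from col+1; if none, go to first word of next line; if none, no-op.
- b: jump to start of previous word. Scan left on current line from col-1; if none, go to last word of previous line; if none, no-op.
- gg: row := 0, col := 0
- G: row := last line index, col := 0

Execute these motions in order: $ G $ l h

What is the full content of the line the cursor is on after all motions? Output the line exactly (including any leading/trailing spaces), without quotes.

Answer:    nine  tree  cat

Derivation:
After 1 ($): row=0 col=15 char='n'
After 2 (G): row=3 col=0 char='_'
After 3 ($): row=3 col=17 char='t'
After 4 (l): row=3 col=17 char='t'
After 5 (h): row=3 col=16 char='a'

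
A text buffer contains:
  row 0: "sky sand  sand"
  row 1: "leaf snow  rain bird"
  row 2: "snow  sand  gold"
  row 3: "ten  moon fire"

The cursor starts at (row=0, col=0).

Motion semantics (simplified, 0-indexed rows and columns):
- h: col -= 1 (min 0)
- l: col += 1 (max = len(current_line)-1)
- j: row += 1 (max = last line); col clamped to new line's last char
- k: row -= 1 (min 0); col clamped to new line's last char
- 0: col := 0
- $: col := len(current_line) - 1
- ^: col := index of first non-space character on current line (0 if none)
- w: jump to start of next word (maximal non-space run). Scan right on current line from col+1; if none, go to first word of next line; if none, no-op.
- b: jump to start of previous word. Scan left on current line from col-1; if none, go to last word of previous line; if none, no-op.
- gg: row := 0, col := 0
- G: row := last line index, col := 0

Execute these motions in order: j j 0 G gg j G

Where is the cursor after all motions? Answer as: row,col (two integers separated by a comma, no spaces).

Answer: 3,0

Derivation:
After 1 (j): row=1 col=0 char='l'
After 2 (j): row=2 col=0 char='s'
After 3 (0): row=2 col=0 char='s'
After 4 (G): row=3 col=0 char='t'
After 5 (gg): row=0 col=0 char='s'
After 6 (j): row=1 col=0 char='l'
After 7 (G): row=3 col=0 char='t'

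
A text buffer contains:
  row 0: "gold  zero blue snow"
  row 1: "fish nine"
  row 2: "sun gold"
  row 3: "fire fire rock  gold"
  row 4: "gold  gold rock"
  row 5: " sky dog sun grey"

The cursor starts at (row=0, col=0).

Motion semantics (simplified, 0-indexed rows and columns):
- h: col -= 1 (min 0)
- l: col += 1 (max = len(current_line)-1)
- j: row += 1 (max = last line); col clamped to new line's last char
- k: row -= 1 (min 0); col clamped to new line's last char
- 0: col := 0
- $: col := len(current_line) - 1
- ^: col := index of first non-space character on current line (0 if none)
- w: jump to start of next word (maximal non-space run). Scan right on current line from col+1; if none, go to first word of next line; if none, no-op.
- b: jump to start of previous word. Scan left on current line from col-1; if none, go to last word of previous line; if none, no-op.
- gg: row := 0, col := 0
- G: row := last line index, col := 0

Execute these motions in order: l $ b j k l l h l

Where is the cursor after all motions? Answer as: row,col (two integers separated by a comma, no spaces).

After 1 (l): row=0 col=1 char='o'
After 2 ($): row=0 col=19 char='w'
After 3 (b): row=0 col=16 char='s'
After 4 (j): row=1 col=8 char='e'
After 5 (k): row=0 col=8 char='r'
After 6 (l): row=0 col=9 char='o'
After 7 (l): row=0 col=10 char='_'
After 8 (h): row=0 col=9 char='o'
After 9 (l): row=0 col=10 char='_'

Answer: 0,10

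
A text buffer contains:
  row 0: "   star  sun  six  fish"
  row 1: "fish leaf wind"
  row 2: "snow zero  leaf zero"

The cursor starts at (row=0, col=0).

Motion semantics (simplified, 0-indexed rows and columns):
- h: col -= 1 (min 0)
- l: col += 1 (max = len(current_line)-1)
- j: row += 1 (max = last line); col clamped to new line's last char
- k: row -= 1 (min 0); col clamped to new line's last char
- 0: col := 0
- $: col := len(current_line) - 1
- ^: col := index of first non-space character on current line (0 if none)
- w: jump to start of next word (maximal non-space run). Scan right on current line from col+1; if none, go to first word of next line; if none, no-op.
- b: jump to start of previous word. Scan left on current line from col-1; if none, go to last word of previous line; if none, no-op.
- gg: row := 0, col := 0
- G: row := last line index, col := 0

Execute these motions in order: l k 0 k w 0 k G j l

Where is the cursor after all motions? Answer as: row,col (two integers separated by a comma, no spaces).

Answer: 2,1

Derivation:
After 1 (l): row=0 col=1 char='_'
After 2 (k): row=0 col=1 char='_'
After 3 (0): row=0 col=0 char='_'
After 4 (k): row=0 col=0 char='_'
After 5 (w): row=0 col=3 char='s'
After 6 (0): row=0 col=0 char='_'
After 7 (k): row=0 col=0 char='_'
After 8 (G): row=2 col=0 char='s'
After 9 (j): row=2 col=0 char='s'
After 10 (l): row=2 col=1 char='n'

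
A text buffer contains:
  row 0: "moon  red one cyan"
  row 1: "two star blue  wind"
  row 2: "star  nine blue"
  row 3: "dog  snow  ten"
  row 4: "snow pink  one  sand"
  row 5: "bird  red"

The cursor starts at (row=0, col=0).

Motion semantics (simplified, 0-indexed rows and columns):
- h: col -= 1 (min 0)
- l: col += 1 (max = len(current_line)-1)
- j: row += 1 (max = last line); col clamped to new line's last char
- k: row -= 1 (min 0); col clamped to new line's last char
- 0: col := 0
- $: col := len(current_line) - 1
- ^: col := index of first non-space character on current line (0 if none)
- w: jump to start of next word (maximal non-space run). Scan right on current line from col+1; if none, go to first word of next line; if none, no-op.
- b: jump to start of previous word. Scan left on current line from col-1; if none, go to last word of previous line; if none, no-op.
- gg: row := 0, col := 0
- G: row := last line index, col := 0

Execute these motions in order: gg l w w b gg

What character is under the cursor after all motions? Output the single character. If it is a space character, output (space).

Answer: m

Derivation:
After 1 (gg): row=0 col=0 char='m'
After 2 (l): row=0 col=1 char='o'
After 3 (w): row=0 col=6 char='r'
After 4 (w): row=0 col=10 char='o'
After 5 (b): row=0 col=6 char='r'
After 6 (gg): row=0 col=0 char='m'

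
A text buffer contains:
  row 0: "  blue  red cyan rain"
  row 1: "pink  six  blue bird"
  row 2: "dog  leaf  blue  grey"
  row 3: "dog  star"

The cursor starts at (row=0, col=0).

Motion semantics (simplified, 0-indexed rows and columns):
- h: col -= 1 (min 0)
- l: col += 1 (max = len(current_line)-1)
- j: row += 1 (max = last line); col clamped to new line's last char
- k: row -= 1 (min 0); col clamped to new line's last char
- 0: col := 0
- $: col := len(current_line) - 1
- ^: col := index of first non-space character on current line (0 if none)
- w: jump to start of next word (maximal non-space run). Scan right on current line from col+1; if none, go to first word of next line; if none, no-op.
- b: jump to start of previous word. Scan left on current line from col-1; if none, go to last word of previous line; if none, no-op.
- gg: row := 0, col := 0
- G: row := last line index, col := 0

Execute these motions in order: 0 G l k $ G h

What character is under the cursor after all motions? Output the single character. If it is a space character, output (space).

After 1 (0): row=0 col=0 char='_'
After 2 (G): row=3 col=0 char='d'
After 3 (l): row=3 col=1 char='o'
After 4 (k): row=2 col=1 char='o'
After 5 ($): row=2 col=20 char='y'
After 6 (G): row=3 col=0 char='d'
After 7 (h): row=3 col=0 char='d'

Answer: d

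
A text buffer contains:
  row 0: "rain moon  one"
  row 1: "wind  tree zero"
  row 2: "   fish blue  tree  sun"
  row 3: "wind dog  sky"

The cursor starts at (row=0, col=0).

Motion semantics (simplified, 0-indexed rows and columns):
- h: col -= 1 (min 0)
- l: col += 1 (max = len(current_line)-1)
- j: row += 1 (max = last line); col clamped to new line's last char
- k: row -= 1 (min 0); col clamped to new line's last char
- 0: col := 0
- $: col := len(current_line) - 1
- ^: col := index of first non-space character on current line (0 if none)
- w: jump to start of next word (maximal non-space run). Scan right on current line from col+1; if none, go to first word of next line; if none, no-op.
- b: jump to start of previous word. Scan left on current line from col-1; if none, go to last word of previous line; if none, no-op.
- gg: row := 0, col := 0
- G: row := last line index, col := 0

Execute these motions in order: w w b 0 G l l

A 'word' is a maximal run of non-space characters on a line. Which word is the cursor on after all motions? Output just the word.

After 1 (w): row=0 col=5 char='m'
After 2 (w): row=0 col=11 char='o'
After 3 (b): row=0 col=5 char='m'
After 4 (0): row=0 col=0 char='r'
After 5 (G): row=3 col=0 char='w'
After 6 (l): row=3 col=1 char='i'
After 7 (l): row=3 col=2 char='n'

Answer: wind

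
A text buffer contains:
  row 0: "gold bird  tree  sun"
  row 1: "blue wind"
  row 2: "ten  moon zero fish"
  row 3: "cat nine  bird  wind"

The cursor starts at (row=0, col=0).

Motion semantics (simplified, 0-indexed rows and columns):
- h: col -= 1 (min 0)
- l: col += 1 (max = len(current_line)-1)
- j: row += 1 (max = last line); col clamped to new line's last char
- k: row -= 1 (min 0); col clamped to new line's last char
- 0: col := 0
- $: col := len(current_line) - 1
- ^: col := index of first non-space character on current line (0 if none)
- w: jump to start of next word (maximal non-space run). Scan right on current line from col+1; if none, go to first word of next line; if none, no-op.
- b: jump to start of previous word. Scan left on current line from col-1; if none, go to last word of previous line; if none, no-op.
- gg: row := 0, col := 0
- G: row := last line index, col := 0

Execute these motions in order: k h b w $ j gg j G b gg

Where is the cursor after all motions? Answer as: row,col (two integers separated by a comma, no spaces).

Answer: 0,0

Derivation:
After 1 (k): row=0 col=0 char='g'
After 2 (h): row=0 col=0 char='g'
After 3 (b): row=0 col=0 char='g'
After 4 (w): row=0 col=5 char='b'
After 5 ($): row=0 col=19 char='n'
After 6 (j): row=1 col=8 char='d'
After 7 (gg): row=0 col=0 char='g'
After 8 (j): row=1 col=0 char='b'
After 9 (G): row=3 col=0 char='c'
After 10 (b): row=2 col=15 char='f'
After 11 (gg): row=0 col=0 char='g'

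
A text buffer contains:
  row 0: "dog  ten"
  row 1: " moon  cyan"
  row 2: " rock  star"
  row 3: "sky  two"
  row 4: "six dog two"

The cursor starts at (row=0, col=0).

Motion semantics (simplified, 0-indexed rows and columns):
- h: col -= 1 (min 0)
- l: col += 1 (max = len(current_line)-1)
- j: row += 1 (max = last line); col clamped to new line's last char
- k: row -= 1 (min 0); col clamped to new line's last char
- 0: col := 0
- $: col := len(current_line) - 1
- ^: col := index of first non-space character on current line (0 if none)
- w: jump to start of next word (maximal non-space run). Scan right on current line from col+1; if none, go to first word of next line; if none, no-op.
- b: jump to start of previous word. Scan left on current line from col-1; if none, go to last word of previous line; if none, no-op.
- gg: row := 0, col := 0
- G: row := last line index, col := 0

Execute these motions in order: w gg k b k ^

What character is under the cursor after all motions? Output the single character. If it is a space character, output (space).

After 1 (w): row=0 col=5 char='t'
After 2 (gg): row=0 col=0 char='d'
After 3 (k): row=0 col=0 char='d'
After 4 (b): row=0 col=0 char='d'
After 5 (k): row=0 col=0 char='d'
After 6 (^): row=0 col=0 char='d'

Answer: d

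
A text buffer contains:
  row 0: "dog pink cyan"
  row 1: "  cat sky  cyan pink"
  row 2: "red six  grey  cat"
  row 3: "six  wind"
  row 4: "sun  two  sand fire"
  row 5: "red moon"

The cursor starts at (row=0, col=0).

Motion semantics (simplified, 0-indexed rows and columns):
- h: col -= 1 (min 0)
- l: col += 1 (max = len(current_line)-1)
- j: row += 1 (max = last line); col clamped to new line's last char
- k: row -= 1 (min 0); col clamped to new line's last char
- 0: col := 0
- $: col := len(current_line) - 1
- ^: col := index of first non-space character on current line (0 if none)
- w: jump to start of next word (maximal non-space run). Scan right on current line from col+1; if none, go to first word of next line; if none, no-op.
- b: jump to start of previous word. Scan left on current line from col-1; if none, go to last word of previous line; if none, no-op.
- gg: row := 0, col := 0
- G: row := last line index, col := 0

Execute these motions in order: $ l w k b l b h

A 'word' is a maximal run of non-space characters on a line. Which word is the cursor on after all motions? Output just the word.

Answer: dog

Derivation:
After 1 ($): row=0 col=12 char='n'
After 2 (l): row=0 col=12 char='n'
After 3 (w): row=1 col=2 char='c'
After 4 (k): row=0 col=2 char='g'
After 5 (b): row=0 col=0 char='d'
After 6 (l): row=0 col=1 char='o'
After 7 (b): row=0 col=0 char='d'
After 8 (h): row=0 col=0 char='d'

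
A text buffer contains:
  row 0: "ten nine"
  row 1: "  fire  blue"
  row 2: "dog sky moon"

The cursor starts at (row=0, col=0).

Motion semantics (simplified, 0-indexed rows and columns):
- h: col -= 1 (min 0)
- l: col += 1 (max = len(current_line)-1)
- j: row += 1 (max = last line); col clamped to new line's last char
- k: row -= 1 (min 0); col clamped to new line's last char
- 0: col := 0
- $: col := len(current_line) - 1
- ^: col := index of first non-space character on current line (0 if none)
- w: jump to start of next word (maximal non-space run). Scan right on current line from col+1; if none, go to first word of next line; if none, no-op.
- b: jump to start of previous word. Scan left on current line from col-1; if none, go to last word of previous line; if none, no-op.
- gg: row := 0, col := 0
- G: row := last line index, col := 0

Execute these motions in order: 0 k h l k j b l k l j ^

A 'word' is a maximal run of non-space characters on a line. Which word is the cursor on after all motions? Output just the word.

Answer: fire

Derivation:
After 1 (0): row=0 col=0 char='t'
After 2 (k): row=0 col=0 char='t'
After 3 (h): row=0 col=0 char='t'
After 4 (l): row=0 col=1 char='e'
After 5 (k): row=0 col=1 char='e'
After 6 (j): row=1 col=1 char='_'
After 7 (b): row=0 col=4 char='n'
After 8 (l): row=0 col=5 char='i'
After 9 (k): row=0 col=5 char='i'
After 10 (l): row=0 col=6 char='n'
After 11 (j): row=1 col=6 char='_'
After 12 (^): row=1 col=2 char='f'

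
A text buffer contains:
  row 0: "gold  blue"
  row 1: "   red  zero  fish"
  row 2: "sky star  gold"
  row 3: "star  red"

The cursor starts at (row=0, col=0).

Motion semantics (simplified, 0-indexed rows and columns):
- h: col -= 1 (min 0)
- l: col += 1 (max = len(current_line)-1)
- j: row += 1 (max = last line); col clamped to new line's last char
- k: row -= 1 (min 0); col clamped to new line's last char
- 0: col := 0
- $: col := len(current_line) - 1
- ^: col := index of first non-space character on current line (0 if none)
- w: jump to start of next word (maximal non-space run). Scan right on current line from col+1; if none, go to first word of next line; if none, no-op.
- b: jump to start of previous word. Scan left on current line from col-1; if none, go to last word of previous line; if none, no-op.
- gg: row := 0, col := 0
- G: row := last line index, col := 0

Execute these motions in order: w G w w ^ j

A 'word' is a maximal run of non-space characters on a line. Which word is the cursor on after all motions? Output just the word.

After 1 (w): row=0 col=6 char='b'
After 2 (G): row=3 col=0 char='s'
After 3 (w): row=3 col=6 char='r'
After 4 (w): row=3 col=6 char='r'
After 5 (^): row=3 col=0 char='s'
After 6 (j): row=3 col=0 char='s'

Answer: star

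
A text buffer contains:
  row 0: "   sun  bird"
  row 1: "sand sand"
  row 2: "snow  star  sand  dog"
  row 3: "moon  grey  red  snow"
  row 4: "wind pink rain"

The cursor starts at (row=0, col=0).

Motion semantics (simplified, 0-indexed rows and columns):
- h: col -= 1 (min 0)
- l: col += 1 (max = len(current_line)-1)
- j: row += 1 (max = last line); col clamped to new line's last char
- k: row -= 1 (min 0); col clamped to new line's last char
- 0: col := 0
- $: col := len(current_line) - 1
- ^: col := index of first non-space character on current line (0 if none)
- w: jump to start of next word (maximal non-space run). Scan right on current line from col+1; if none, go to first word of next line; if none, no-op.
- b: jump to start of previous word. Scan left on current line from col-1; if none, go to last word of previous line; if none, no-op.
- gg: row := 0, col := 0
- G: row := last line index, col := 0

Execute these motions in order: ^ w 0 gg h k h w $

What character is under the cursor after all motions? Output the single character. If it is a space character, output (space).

Answer: d

Derivation:
After 1 (^): row=0 col=3 char='s'
After 2 (w): row=0 col=8 char='b'
After 3 (0): row=0 col=0 char='_'
After 4 (gg): row=0 col=0 char='_'
After 5 (h): row=0 col=0 char='_'
After 6 (k): row=0 col=0 char='_'
After 7 (h): row=0 col=0 char='_'
After 8 (w): row=0 col=3 char='s'
After 9 ($): row=0 col=11 char='d'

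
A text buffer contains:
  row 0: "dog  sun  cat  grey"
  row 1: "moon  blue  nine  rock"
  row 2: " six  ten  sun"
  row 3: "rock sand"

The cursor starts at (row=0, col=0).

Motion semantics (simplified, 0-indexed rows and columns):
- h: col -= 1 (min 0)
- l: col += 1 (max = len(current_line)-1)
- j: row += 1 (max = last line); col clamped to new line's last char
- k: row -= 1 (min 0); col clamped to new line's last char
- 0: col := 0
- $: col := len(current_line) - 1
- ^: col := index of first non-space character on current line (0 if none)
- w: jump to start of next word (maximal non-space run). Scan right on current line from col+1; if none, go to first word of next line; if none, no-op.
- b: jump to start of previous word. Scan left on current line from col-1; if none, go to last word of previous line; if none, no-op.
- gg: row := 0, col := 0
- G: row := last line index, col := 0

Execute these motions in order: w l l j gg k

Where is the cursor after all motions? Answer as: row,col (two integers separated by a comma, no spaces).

After 1 (w): row=0 col=5 char='s'
After 2 (l): row=0 col=6 char='u'
After 3 (l): row=0 col=7 char='n'
After 4 (j): row=1 col=7 char='l'
After 5 (gg): row=0 col=0 char='d'
After 6 (k): row=0 col=0 char='d'

Answer: 0,0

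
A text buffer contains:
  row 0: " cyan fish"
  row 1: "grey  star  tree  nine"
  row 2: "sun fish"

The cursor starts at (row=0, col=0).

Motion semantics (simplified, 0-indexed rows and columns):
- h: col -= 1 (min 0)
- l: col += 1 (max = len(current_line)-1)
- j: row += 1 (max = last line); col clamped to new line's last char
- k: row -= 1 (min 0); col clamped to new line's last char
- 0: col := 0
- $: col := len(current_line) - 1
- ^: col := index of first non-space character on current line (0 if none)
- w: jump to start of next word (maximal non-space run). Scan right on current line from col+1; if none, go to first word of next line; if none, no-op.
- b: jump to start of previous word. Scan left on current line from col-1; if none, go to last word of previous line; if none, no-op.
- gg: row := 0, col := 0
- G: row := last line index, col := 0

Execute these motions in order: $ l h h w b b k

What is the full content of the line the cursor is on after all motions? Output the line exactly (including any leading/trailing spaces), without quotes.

After 1 ($): row=0 col=9 char='h'
After 2 (l): row=0 col=9 char='h'
After 3 (h): row=0 col=8 char='s'
After 4 (h): row=0 col=7 char='i'
After 5 (w): row=1 col=0 char='g'
After 6 (b): row=0 col=6 char='f'
After 7 (b): row=0 col=1 char='c'
After 8 (k): row=0 col=1 char='c'

Answer:  cyan fish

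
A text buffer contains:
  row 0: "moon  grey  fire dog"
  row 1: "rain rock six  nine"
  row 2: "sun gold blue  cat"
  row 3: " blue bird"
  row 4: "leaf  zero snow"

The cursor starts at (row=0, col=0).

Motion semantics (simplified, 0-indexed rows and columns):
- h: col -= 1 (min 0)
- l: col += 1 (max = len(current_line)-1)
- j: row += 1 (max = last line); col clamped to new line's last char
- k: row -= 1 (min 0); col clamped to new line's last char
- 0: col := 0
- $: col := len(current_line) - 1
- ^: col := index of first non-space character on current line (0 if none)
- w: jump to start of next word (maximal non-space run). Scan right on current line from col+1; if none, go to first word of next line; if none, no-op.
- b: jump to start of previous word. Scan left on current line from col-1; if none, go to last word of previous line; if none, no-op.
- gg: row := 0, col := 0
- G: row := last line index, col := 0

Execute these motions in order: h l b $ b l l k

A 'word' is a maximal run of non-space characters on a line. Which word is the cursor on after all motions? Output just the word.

Answer: dog

Derivation:
After 1 (h): row=0 col=0 char='m'
After 2 (l): row=0 col=1 char='o'
After 3 (b): row=0 col=0 char='m'
After 4 ($): row=0 col=19 char='g'
After 5 (b): row=0 col=17 char='d'
After 6 (l): row=0 col=18 char='o'
After 7 (l): row=0 col=19 char='g'
After 8 (k): row=0 col=19 char='g'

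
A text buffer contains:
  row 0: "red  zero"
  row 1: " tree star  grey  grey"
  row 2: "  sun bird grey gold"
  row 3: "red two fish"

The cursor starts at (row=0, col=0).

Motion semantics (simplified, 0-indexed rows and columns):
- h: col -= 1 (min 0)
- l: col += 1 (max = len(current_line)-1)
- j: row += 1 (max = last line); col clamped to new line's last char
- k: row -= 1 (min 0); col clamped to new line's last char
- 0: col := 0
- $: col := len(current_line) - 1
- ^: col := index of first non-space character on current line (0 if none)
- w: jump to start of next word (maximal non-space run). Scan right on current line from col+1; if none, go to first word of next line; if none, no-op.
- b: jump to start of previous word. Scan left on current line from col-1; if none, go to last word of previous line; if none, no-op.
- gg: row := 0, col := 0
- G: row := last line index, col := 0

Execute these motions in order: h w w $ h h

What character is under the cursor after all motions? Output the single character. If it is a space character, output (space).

Answer: r

Derivation:
After 1 (h): row=0 col=0 char='r'
After 2 (w): row=0 col=5 char='z'
After 3 (w): row=1 col=1 char='t'
After 4 ($): row=1 col=21 char='y'
After 5 (h): row=1 col=20 char='e'
After 6 (h): row=1 col=19 char='r'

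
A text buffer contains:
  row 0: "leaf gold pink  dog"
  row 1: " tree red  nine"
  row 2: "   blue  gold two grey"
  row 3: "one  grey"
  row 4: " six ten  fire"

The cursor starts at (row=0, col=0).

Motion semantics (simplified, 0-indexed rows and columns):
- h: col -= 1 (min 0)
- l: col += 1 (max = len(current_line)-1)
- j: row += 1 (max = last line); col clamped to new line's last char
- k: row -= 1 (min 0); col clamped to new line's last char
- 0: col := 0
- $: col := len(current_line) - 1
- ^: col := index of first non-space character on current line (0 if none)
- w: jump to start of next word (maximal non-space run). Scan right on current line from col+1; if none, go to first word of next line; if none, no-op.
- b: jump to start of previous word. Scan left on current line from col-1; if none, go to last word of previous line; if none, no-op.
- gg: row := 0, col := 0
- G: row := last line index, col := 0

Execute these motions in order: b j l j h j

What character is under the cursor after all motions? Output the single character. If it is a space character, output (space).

After 1 (b): row=0 col=0 char='l'
After 2 (j): row=1 col=0 char='_'
After 3 (l): row=1 col=1 char='t'
After 4 (j): row=2 col=1 char='_'
After 5 (h): row=2 col=0 char='_'
After 6 (j): row=3 col=0 char='o'

Answer: o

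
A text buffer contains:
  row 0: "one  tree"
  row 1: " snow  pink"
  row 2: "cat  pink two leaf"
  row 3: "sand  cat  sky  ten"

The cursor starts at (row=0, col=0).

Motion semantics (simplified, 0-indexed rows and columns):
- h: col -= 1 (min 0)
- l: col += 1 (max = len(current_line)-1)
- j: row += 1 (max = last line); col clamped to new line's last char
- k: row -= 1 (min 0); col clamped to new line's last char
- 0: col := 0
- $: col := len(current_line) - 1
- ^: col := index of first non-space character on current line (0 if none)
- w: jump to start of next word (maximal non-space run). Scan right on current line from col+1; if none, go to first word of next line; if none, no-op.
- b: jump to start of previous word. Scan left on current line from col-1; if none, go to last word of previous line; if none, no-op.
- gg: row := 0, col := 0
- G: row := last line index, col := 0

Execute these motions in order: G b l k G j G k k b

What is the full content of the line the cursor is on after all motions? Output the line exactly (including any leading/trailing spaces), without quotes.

Answer: one  tree

Derivation:
After 1 (G): row=3 col=0 char='s'
After 2 (b): row=2 col=14 char='l'
After 3 (l): row=2 col=15 char='e'
After 4 (k): row=1 col=10 char='k'
After 5 (G): row=3 col=0 char='s'
After 6 (j): row=3 col=0 char='s'
After 7 (G): row=3 col=0 char='s'
After 8 (k): row=2 col=0 char='c'
After 9 (k): row=1 col=0 char='_'
After 10 (b): row=0 col=5 char='t'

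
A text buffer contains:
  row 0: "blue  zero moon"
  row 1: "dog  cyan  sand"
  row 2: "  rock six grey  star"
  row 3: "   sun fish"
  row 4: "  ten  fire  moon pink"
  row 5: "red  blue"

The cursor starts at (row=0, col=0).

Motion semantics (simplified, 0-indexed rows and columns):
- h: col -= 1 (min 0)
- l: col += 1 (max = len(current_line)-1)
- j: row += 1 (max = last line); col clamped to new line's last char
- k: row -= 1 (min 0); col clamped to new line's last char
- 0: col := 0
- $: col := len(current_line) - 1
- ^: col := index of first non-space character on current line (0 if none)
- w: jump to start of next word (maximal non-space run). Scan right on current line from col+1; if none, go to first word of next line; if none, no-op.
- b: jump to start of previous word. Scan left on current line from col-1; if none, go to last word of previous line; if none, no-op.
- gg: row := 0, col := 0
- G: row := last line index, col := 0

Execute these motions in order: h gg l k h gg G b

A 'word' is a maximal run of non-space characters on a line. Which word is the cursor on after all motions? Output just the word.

Answer: pink

Derivation:
After 1 (h): row=0 col=0 char='b'
After 2 (gg): row=0 col=0 char='b'
After 3 (l): row=0 col=1 char='l'
After 4 (k): row=0 col=1 char='l'
After 5 (h): row=0 col=0 char='b'
After 6 (gg): row=0 col=0 char='b'
After 7 (G): row=5 col=0 char='r'
After 8 (b): row=4 col=18 char='p'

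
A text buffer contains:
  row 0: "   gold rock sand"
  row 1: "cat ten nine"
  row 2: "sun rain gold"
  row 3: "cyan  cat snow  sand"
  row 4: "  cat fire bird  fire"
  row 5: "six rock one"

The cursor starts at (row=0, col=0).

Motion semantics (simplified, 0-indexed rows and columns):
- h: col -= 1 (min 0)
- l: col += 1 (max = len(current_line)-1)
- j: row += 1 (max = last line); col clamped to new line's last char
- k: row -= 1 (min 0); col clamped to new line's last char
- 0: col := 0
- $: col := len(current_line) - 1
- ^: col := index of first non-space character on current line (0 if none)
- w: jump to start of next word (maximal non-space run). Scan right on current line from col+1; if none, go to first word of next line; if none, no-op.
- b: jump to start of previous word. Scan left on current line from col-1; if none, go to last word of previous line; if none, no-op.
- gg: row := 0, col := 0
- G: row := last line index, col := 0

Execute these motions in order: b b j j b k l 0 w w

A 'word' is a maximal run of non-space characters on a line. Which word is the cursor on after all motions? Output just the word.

Answer: rock

Derivation:
After 1 (b): row=0 col=0 char='_'
After 2 (b): row=0 col=0 char='_'
After 3 (j): row=1 col=0 char='c'
After 4 (j): row=2 col=0 char='s'
After 5 (b): row=1 col=8 char='n'
After 6 (k): row=0 col=8 char='r'
After 7 (l): row=0 col=9 char='o'
After 8 (0): row=0 col=0 char='_'
After 9 (w): row=0 col=3 char='g'
After 10 (w): row=0 col=8 char='r'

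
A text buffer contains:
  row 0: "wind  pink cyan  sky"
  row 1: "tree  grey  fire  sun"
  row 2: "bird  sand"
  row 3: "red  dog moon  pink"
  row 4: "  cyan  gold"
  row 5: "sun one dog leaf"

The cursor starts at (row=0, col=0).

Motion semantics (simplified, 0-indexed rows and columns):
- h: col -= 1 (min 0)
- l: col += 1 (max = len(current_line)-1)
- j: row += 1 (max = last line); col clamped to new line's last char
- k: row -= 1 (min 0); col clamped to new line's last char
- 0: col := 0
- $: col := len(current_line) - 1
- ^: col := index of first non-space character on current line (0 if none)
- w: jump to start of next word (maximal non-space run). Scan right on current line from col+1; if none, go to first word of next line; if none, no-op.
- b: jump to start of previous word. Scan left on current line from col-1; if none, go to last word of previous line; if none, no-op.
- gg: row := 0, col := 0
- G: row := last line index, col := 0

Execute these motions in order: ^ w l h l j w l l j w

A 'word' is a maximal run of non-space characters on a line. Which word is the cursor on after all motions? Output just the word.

Answer: red

Derivation:
After 1 (^): row=0 col=0 char='w'
After 2 (w): row=0 col=6 char='p'
After 3 (l): row=0 col=7 char='i'
After 4 (h): row=0 col=6 char='p'
After 5 (l): row=0 col=7 char='i'
After 6 (j): row=1 col=7 char='r'
After 7 (w): row=1 col=12 char='f'
After 8 (l): row=1 col=13 char='i'
After 9 (l): row=1 col=14 char='r'
After 10 (j): row=2 col=9 char='d'
After 11 (w): row=3 col=0 char='r'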